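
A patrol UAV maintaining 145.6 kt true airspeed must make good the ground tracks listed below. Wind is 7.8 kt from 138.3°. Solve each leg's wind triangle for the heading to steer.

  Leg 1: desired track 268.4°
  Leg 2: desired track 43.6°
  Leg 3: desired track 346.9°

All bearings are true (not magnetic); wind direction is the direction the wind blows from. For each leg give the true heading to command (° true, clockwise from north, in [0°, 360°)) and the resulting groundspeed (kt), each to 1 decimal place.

Leg 1: heading=266.1°, groundspeed=150.5 kt
Leg 2: heading=46.7°, groundspeed=146.0 kt
Leg 3: heading=348.4°, groundspeed=152.4 kt

Leg 1: desired track 268.4°; wind correction -2.3° → command heading 266.1°, groundspeed 150.5 kt
Leg 2: desired track 43.6°; wind correction +3.1° → command heading 46.7°, groundspeed 146.0 kt
Leg 3: desired track 346.9°; wind correction +1.5° → command heading 348.4°, groundspeed 152.4 kt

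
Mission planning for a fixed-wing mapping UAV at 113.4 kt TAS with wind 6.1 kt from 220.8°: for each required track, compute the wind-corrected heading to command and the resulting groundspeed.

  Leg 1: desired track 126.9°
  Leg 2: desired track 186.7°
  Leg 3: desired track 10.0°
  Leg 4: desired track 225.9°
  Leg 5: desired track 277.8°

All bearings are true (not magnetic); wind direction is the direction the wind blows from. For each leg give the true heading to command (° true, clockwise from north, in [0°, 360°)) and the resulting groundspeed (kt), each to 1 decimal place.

Leg 1: desired track 126.9°; wind correction +3.1° → command heading 130.0°, groundspeed 113.7 kt
Leg 2: desired track 186.7°; wind correction +1.7° → command heading 188.4°, groundspeed 108.3 kt
Leg 3: desired track 10.0°; wind correction -1.6° → command heading 8.4°, groundspeed 118.6 kt
Leg 4: desired track 225.9°; wind correction -0.3° → command heading 225.6°, groundspeed 107.3 kt
Leg 5: desired track 277.8°; wind correction -2.6° → command heading 275.2°, groundspeed 110.0 kt

Leg 1: heading=130.0°, groundspeed=113.7 kt
Leg 2: heading=188.4°, groundspeed=108.3 kt
Leg 3: heading=8.4°, groundspeed=118.6 kt
Leg 4: heading=225.6°, groundspeed=107.3 kt
Leg 5: heading=275.2°, groundspeed=110.0 kt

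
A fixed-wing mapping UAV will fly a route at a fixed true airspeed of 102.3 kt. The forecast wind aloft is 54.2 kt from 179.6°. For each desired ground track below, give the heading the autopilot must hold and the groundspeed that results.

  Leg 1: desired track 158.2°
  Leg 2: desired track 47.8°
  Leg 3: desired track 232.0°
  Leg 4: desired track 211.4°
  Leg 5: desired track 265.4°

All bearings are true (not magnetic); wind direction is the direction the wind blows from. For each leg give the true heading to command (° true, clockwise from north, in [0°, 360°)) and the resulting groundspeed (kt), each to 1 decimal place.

Leg 1: heading=169.3°, groundspeed=49.9 kt
Leg 2: heading=71.1°, groundspeed=130.1 kt
Leg 3: heading=207.2°, groundspeed=59.8 kt
Leg 4: heading=195.2°, groundspeed=52.2 kt
Leg 5: heading=233.5°, groundspeed=82.9 kt

Leg 1: desired track 158.2°; wind correction +11.1° → command heading 169.3°, groundspeed 49.9 kt
Leg 2: desired track 47.8°; wind correction +23.3° → command heading 71.1°, groundspeed 130.1 kt
Leg 3: desired track 232.0°; wind correction -24.8° → command heading 207.2°, groundspeed 59.8 kt
Leg 4: desired track 211.4°; wind correction -16.2° → command heading 195.2°, groundspeed 52.2 kt
Leg 5: desired track 265.4°; wind correction -31.9° → command heading 233.5°, groundspeed 82.9 kt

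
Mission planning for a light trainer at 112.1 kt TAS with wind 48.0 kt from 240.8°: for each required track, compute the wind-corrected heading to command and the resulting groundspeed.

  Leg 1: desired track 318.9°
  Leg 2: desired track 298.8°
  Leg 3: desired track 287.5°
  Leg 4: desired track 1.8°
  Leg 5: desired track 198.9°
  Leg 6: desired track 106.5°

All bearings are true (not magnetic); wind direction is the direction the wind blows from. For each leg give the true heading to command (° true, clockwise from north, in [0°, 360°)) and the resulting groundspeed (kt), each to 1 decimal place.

Leg 1: heading=294.1°, groundspeed=91.9 kt
Leg 2: heading=277.5°, groundspeed=79.0 kt
Leg 3: heading=269.3°, groundspeed=73.6 kt
Leg 4: heading=340.3°, groundspeed=129.0 kt
Leg 5: heading=215.5°, groundspeed=71.7 kt
Leg 6: heading=124.3°, groundspeed=140.2 kt

Leg 1: desired track 318.9°; wind correction -24.8° → command heading 294.1°, groundspeed 91.9 kt
Leg 2: desired track 298.8°; wind correction -21.3° → command heading 277.5°, groundspeed 79.0 kt
Leg 3: desired track 287.5°; wind correction -18.2° → command heading 269.3°, groundspeed 73.6 kt
Leg 4: desired track 1.8°; wind correction -21.5° → command heading 340.3°, groundspeed 129.0 kt
Leg 5: desired track 198.9°; wind correction +16.6° → command heading 215.5°, groundspeed 71.7 kt
Leg 6: desired track 106.5°; wind correction +17.8° → command heading 124.3°, groundspeed 140.2 kt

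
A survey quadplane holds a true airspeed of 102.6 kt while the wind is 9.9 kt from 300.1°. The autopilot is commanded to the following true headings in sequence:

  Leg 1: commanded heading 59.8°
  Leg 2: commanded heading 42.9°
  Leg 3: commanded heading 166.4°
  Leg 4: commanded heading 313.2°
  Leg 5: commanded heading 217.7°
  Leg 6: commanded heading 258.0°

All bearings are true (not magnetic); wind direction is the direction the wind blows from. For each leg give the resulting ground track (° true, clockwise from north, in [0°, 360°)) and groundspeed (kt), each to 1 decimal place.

Leg 1: track=64.4°, groundspeed=107.8 kt
Leg 2: track=48.2°, groundspeed=105.2 kt
Leg 3: track=162.7°, groundspeed=109.7 kt
Leg 4: track=314.6°, groundspeed=93.0 kt
Leg 5: track=212.2°, groundspeed=101.8 kt
Leg 6: track=254.0°, groundspeed=95.5 kt

Leg 1: heading 59.8°; drift +4.6° → track 64.4°, groundspeed 107.8 kt
Leg 2: heading 42.9°; drift +5.3° → track 48.2°, groundspeed 105.2 kt
Leg 3: heading 166.4°; drift -3.7° → track 162.7°, groundspeed 109.7 kt
Leg 4: heading 313.2°; drift +1.4° → track 314.6°, groundspeed 93.0 kt
Leg 5: heading 217.7°; drift -5.5° → track 212.2°, groundspeed 101.8 kt
Leg 6: heading 258.0°; drift -4.0° → track 254.0°, groundspeed 95.5 kt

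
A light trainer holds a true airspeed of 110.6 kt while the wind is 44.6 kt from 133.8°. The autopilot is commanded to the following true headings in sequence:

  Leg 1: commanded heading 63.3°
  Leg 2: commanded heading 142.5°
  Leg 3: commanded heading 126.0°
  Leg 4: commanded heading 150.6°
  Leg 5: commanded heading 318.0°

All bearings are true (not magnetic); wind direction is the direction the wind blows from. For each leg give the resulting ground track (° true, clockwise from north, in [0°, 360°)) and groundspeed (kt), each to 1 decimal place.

Leg 1: heading 63.3°; drift -23.7° → track 39.6°, groundspeed 104.5 kt
Leg 2: heading 142.5°; drift +5.8° → track 148.3°, groundspeed 66.9 kt
Leg 3: heading 126.0°; drift -5.2° → track 120.8°, groundspeed 66.7 kt
Leg 4: heading 150.6°; drift +10.7° → track 161.3°, groundspeed 69.1 kt
Leg 5: heading 318.0°; drift -1.2° → track 316.8°, groundspeed 155.1 kt

Leg 1: track=39.6°, groundspeed=104.5 kt
Leg 2: track=148.3°, groundspeed=66.9 kt
Leg 3: track=120.8°, groundspeed=66.7 kt
Leg 4: track=161.3°, groundspeed=69.1 kt
Leg 5: track=316.8°, groundspeed=155.1 kt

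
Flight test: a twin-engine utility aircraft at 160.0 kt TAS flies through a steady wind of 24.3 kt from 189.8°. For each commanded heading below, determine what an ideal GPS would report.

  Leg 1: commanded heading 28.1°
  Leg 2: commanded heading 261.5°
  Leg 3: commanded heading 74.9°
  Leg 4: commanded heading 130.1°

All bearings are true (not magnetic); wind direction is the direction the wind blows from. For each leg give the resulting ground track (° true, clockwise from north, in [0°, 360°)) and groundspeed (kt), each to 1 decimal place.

Leg 1: heading 28.1°; drift -2.4° → track 25.7°, groundspeed 183.2 kt
Leg 2: heading 261.5°; drift +8.6° → track 270.1°, groundspeed 154.1 kt
Leg 3: heading 74.9°; drift -7.4° → track 67.5°, groundspeed 171.7 kt
Leg 4: heading 130.1°; drift -8.1° → track 122.0°, groundspeed 149.2 kt

Leg 1: track=25.7°, groundspeed=183.2 kt
Leg 2: track=270.1°, groundspeed=154.1 kt
Leg 3: track=67.5°, groundspeed=171.7 kt
Leg 4: track=122.0°, groundspeed=149.2 kt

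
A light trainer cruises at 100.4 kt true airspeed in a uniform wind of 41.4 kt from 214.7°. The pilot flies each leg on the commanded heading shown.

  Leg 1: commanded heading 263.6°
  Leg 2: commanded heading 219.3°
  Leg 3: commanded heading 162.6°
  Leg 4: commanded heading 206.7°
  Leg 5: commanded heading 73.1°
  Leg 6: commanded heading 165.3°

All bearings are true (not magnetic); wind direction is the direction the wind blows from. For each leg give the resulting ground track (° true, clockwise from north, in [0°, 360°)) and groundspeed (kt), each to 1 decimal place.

Leg 1: heading 263.6°; drift +23.1° → track 286.7°, groundspeed 79.6 kt
Leg 2: heading 219.3°; drift +3.2° → track 222.5°, groundspeed 59.2 kt
Leg 3: heading 162.6°; drift -23.5° → track 139.1°, groundspeed 81.8 kt
Leg 4: heading 206.7°; drift -5.5° → track 201.2°, groundspeed 59.7 kt
Leg 5: heading 73.1°; drift -11.0° → track 62.1°, groundspeed 135.3 kt
Leg 6: heading 165.3°; drift -23.2° → track 142.1°, groundspeed 79.9 kt

Leg 1: track=286.7°, groundspeed=79.6 kt
Leg 2: track=222.5°, groundspeed=59.2 kt
Leg 3: track=139.1°, groundspeed=81.8 kt
Leg 4: track=201.2°, groundspeed=59.7 kt
Leg 5: track=62.1°, groundspeed=135.3 kt
Leg 6: track=142.1°, groundspeed=79.9 kt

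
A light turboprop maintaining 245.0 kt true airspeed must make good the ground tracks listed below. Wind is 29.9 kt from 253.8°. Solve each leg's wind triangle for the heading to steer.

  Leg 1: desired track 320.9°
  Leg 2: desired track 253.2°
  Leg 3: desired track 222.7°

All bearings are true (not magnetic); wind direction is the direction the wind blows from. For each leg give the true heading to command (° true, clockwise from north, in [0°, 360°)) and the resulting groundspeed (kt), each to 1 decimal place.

Leg 1: heading=314.4°, groundspeed=231.8 kt
Leg 2: heading=253.3°, groundspeed=215.1 kt
Leg 3: heading=226.3°, groundspeed=218.9 kt

Leg 1: desired track 320.9°; wind correction -6.5° → command heading 314.4°, groundspeed 231.8 kt
Leg 2: desired track 253.2°; wind correction +0.1° → command heading 253.3°, groundspeed 215.1 kt
Leg 3: desired track 222.7°; wind correction +3.6° → command heading 226.3°, groundspeed 218.9 kt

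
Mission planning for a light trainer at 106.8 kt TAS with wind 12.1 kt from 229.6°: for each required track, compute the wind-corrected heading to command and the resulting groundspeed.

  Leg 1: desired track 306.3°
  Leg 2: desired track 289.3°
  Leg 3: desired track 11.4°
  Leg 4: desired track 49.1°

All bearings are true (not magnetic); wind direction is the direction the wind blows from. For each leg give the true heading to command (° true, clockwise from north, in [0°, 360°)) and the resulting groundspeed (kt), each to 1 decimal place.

Leg 1: heading=300.0°, groundspeed=103.4 kt
Leg 2: heading=283.7°, groundspeed=100.2 kt
Leg 3: heading=7.4°, groundspeed=116.0 kt
Leg 4: heading=49.0°, groundspeed=118.9 kt

Leg 1: desired track 306.3°; wind correction -6.3° → command heading 300.0°, groundspeed 103.4 kt
Leg 2: desired track 289.3°; wind correction -5.6° → command heading 283.7°, groundspeed 100.2 kt
Leg 3: desired track 11.4°; wind correction -4.0° → command heading 7.4°, groundspeed 116.0 kt
Leg 4: desired track 49.1°; wind correction -0.1° → command heading 49.0°, groundspeed 118.9 kt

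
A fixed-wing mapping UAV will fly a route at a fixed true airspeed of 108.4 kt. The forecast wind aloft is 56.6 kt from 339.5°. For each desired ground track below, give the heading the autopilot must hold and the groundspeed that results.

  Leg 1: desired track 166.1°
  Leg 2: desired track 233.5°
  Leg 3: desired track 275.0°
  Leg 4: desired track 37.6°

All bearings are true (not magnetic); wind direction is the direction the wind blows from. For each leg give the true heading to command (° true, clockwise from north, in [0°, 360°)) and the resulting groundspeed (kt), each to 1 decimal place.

Leg 1: desired track 166.1°; wind correction +3.4° → command heading 169.5°, groundspeed 164.4 kt
Leg 2: desired track 233.5°; wind correction +30.1° → command heading 263.6°, groundspeed 109.4 kt
Leg 3: desired track 275.0°; wind correction +28.1° → command heading 303.1°, groundspeed 71.2 kt
Leg 4: desired track 37.6°; wind correction -26.3° → command heading 11.3°, groundspeed 67.3 kt

Leg 1: heading=169.5°, groundspeed=164.4 kt
Leg 2: heading=263.6°, groundspeed=109.4 kt
Leg 3: heading=303.1°, groundspeed=71.2 kt
Leg 4: heading=11.3°, groundspeed=67.3 kt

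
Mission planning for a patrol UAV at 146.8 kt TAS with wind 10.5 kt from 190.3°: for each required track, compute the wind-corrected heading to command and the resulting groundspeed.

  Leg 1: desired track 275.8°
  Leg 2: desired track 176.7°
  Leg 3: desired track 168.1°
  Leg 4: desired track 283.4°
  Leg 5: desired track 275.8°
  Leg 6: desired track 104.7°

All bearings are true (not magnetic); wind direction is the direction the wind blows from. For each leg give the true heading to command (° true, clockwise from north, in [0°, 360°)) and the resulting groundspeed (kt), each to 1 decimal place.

Leg 1: desired track 275.8°; wind correction -4.1° → command heading 271.7°, groundspeed 145.6 kt
Leg 2: desired track 176.7°; wind correction +1.0° → command heading 177.7°, groundspeed 136.6 kt
Leg 3: desired track 168.1°; wind correction +1.5° → command heading 169.6°, groundspeed 137.0 kt
Leg 4: desired track 283.4°; wind correction -4.1° → command heading 279.3°, groundspeed 147.0 kt
Leg 5: desired track 275.8°; wind correction -4.1° → command heading 271.7°, groundspeed 145.6 kt
Leg 6: desired track 104.7°; wind correction +4.1° → command heading 108.8°, groundspeed 145.6 kt

Leg 1: heading=271.7°, groundspeed=145.6 kt
Leg 2: heading=177.7°, groundspeed=136.6 kt
Leg 3: heading=169.6°, groundspeed=137.0 kt
Leg 4: heading=279.3°, groundspeed=147.0 kt
Leg 5: heading=271.7°, groundspeed=145.6 kt
Leg 6: heading=108.8°, groundspeed=145.6 kt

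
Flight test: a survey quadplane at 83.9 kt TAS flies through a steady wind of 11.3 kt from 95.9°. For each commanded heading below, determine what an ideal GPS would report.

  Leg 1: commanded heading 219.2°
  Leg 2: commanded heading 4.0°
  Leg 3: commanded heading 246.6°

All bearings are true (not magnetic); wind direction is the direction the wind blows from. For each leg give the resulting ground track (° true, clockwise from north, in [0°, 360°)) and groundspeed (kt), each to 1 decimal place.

Leg 1: track=225.2°, groundspeed=90.6 kt
Leg 2: track=356.4°, groundspeed=85.0 kt
Leg 3: track=250.0°, groundspeed=93.9 kt

Leg 1: heading 219.2°; drift +6.0° → track 225.2°, groundspeed 90.6 kt
Leg 2: heading 4.0°; drift -7.6° → track 356.4°, groundspeed 85.0 kt
Leg 3: heading 246.6°; drift +3.4° → track 250.0°, groundspeed 93.9 kt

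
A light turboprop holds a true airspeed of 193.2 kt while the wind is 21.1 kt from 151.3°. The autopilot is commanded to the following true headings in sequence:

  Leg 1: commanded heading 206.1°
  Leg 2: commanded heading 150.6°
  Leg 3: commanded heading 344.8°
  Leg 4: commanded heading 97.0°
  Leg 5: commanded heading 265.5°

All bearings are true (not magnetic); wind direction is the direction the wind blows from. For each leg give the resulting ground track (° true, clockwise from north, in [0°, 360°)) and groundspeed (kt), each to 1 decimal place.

Leg 1: heading 206.1°; drift +5.4° → track 211.5°, groundspeed 181.9 kt
Leg 2: heading 150.6°; drift -0.1° → track 150.5°, groundspeed 172.1 kt
Leg 3: heading 344.8°; drift -1.3° → track 343.5°, groundspeed 213.8 kt
Leg 4: heading 97.0°; drift -5.4° → track 91.6°, groundspeed 181.7 kt
Leg 5: heading 265.5°; drift +5.4° → track 270.9°, groundspeed 202.8 kt

Leg 1: track=211.5°, groundspeed=181.9 kt
Leg 2: track=150.5°, groundspeed=172.1 kt
Leg 3: track=343.5°, groundspeed=213.8 kt
Leg 4: track=91.6°, groundspeed=181.7 kt
Leg 5: track=270.9°, groundspeed=202.8 kt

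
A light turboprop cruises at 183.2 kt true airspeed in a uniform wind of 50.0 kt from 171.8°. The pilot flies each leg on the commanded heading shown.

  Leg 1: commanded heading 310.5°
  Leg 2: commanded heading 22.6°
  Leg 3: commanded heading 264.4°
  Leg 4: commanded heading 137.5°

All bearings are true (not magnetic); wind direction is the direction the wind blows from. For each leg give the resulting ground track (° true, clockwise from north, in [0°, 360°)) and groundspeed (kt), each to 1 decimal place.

Leg 1: track=319.0°, groundspeed=223.2 kt
Leg 2: track=16.1°, groundspeed=227.6 kt
Leg 3: track=279.5°, groundspeed=192.1 kt
Leg 4: track=126.3°, groundspeed=144.7 kt

Leg 1: heading 310.5°; drift +8.5° → track 319.0°, groundspeed 223.2 kt
Leg 2: heading 22.6°; drift -6.5° → track 16.1°, groundspeed 227.6 kt
Leg 3: heading 264.4°; drift +15.1° → track 279.5°, groundspeed 192.1 kt
Leg 4: heading 137.5°; drift -11.2° → track 126.3°, groundspeed 144.7 kt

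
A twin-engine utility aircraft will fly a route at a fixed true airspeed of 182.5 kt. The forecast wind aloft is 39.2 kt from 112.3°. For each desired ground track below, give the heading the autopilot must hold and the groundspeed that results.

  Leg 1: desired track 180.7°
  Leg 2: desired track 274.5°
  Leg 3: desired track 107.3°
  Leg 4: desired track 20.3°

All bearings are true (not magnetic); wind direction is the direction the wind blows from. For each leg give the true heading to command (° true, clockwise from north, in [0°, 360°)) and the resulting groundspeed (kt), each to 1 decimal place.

Leg 1: heading=169.2°, groundspeed=164.4 kt
Leg 2: heading=270.7°, groundspeed=219.4 kt
Leg 3: heading=108.4°, groundspeed=143.4 kt
Leg 4: heading=32.7°, groundspeed=179.6 kt

Leg 1: desired track 180.7°; wind correction -11.5° → command heading 169.2°, groundspeed 164.4 kt
Leg 2: desired track 274.5°; wind correction -3.8° → command heading 270.7°, groundspeed 219.4 kt
Leg 3: desired track 107.3°; wind correction +1.1° → command heading 108.4°, groundspeed 143.4 kt
Leg 4: desired track 20.3°; wind correction +12.4° → command heading 32.7°, groundspeed 179.6 kt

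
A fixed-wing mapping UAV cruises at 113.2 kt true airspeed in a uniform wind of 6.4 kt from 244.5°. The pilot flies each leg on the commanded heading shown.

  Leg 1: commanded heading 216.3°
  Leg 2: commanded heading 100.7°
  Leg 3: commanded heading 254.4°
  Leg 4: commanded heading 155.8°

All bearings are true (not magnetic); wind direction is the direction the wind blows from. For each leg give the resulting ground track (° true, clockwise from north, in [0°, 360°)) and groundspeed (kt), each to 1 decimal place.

Leg 1: heading 216.3°; drift -1.6° → track 214.7°, groundspeed 107.6 kt
Leg 2: heading 100.7°; drift -1.8° → track 98.9°, groundspeed 118.4 kt
Leg 3: heading 254.4°; drift +0.6° → track 255.0°, groundspeed 106.9 kt
Leg 4: heading 155.8°; drift -3.2° → track 152.6°, groundspeed 113.2 kt

Leg 1: track=214.7°, groundspeed=107.6 kt
Leg 2: track=98.9°, groundspeed=118.4 kt
Leg 3: track=255.0°, groundspeed=106.9 kt
Leg 4: track=152.6°, groundspeed=113.2 kt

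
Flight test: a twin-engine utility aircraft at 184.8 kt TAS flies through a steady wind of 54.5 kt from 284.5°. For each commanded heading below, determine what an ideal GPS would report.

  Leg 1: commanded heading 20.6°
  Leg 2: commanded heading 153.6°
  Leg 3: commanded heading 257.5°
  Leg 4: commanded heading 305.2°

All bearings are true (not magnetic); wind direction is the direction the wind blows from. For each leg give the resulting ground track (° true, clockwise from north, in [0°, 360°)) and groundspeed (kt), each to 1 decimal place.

Leg 1: track=36.5°, groundspeed=198.1 kt
Leg 2: track=143.0°, groundspeed=224.3 kt
Leg 3: track=247.2°, groundspeed=138.5 kt
Leg 4: track=313.4°, groundspeed=135.2 kt

Leg 1: heading 20.6°; drift +15.9° → track 36.5°, groundspeed 198.1 kt
Leg 2: heading 153.6°; drift -10.6° → track 143.0°, groundspeed 224.3 kt
Leg 3: heading 257.5°; drift -10.3° → track 247.2°, groundspeed 138.5 kt
Leg 4: heading 305.2°; drift +8.2° → track 313.4°, groundspeed 135.2 kt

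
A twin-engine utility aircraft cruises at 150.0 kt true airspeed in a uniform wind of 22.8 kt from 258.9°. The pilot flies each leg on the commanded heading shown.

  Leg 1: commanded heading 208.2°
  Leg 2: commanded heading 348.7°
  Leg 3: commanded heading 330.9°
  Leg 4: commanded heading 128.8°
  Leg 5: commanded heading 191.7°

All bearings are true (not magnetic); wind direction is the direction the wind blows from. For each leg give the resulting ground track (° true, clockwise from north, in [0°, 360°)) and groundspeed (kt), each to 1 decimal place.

Leg 1: track=200.8°, groundspeed=136.7 kt
Leg 2: track=357.3°, groundspeed=151.6 kt
Leg 3: track=339.5°, groundspeed=144.6 kt
Leg 4: track=122.8°, groundspeed=165.6 kt
Leg 5: track=183.2°, groundspeed=142.7 kt

Leg 1: heading 208.2°; drift -7.4° → track 200.8°, groundspeed 136.7 kt
Leg 2: heading 348.7°; drift +8.6° → track 357.3°, groundspeed 151.6 kt
Leg 3: heading 330.9°; drift +8.6° → track 339.5°, groundspeed 144.6 kt
Leg 4: heading 128.8°; drift -6.0° → track 122.8°, groundspeed 165.6 kt
Leg 5: heading 191.7°; drift -8.5° → track 183.2°, groundspeed 142.7 kt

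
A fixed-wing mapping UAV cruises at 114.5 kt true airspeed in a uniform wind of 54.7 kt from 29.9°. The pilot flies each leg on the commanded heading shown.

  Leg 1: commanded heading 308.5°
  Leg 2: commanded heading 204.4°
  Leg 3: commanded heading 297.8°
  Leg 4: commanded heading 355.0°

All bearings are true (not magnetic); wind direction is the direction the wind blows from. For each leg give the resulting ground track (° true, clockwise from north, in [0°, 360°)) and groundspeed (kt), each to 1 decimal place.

Leg 1: track=281.5°, groundspeed=119.3 kt
Leg 2: track=206.2°, groundspeed=169.0 kt
Leg 3: track=272.7°, groundspeed=128.7 kt
Leg 4: track=330.8°, groundspeed=76.3 kt

Leg 1: heading 308.5°; drift -27.0° → track 281.5°, groundspeed 119.3 kt
Leg 2: heading 204.4°; drift +1.8° → track 206.2°, groundspeed 169.0 kt
Leg 3: heading 297.8°; drift -25.1° → track 272.7°, groundspeed 128.7 kt
Leg 4: heading 355.0°; drift -24.2° → track 330.8°, groundspeed 76.3 kt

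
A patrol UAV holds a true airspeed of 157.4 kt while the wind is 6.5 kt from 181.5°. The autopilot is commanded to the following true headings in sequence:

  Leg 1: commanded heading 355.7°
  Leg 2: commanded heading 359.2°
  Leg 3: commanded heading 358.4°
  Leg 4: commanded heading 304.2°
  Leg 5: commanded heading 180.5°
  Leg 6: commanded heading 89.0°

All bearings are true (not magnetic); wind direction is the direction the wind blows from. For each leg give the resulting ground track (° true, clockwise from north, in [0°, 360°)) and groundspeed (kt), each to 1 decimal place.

Leg 1: heading 355.7°; drift +0.2° → track 355.9°, groundspeed 163.9 kt
Leg 2: heading 359.2°; drift +0.1° → track 359.3°, groundspeed 163.9 kt
Leg 3: heading 358.4°; drift +0.1° → track 358.5°, groundspeed 163.9 kt
Leg 4: heading 304.2°; drift +1.9° → track 306.1°, groundspeed 161.0 kt
Leg 5: heading 180.5°; drift +0.0° → track 180.5°, groundspeed 150.9 kt
Leg 6: heading 89.0°; drift -2.4° → track 86.6°, groundspeed 157.8 kt

Leg 1: track=355.9°, groundspeed=163.9 kt
Leg 2: track=359.3°, groundspeed=163.9 kt
Leg 3: track=358.5°, groundspeed=163.9 kt
Leg 4: track=306.1°, groundspeed=161.0 kt
Leg 5: track=180.5°, groundspeed=150.9 kt
Leg 6: track=86.6°, groundspeed=157.8 kt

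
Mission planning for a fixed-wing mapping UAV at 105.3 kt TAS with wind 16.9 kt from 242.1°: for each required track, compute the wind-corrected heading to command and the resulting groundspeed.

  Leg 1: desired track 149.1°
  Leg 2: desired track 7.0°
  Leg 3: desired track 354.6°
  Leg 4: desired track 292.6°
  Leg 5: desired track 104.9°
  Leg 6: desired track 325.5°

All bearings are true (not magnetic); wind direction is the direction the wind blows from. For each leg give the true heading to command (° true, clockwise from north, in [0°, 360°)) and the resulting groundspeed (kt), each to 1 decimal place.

Leg 1: heading=158.3°, groundspeed=104.8 kt
Leg 2: heading=359.4°, groundspeed=114.1 kt
Leg 3: heading=346.1°, groundspeed=110.6 kt
Leg 4: heading=285.5°, groundspeed=93.7 kt
Leg 5: heading=111.2°, groundspeed=117.1 kt
Leg 6: heading=316.3°, groundspeed=102.0 kt

Leg 1: desired track 149.1°; wind correction +9.2° → command heading 158.3°, groundspeed 104.8 kt
Leg 2: desired track 7.0°; wind correction -7.6° → command heading 359.4°, groundspeed 114.1 kt
Leg 3: desired track 354.6°; wind correction -8.5° → command heading 346.1°, groundspeed 110.6 kt
Leg 4: desired track 292.6°; wind correction -7.1° → command heading 285.5°, groundspeed 93.7 kt
Leg 5: desired track 104.9°; wind correction +6.3° → command heading 111.2°, groundspeed 117.1 kt
Leg 6: desired track 325.5°; wind correction -9.2° → command heading 316.3°, groundspeed 102.0 kt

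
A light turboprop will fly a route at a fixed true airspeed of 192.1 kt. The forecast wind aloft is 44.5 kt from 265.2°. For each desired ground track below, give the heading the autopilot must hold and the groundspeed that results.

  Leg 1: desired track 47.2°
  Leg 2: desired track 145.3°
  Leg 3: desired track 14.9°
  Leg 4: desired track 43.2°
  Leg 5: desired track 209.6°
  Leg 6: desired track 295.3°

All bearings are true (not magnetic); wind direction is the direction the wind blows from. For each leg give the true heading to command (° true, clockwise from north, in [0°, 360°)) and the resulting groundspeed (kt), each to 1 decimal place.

Leg 1: heading=39.0°, groundspeed=225.2 kt
Leg 2: heading=156.9°, groundspeed=210.4 kt
Leg 3: heading=2.3°, groundspeed=202.5 kt
Leg 4: heading=34.3°, groundspeed=222.8 kt
Leg 5: heading=220.6°, groundspeed=163.4 kt
Leg 6: heading=288.6°, groundspeed=152.3 kt

Leg 1: desired track 47.2°; wind correction -8.2° → command heading 39.0°, groundspeed 225.2 kt
Leg 2: desired track 145.3°; wind correction +11.6° → command heading 156.9°, groundspeed 210.4 kt
Leg 3: desired track 14.9°; wind correction -12.6° → command heading 2.3°, groundspeed 202.5 kt
Leg 4: desired track 43.2°; wind correction -8.9° → command heading 34.3°, groundspeed 222.8 kt
Leg 5: desired track 209.6°; wind correction +11.0° → command heading 220.6°, groundspeed 163.4 kt
Leg 6: desired track 295.3°; wind correction -6.7° → command heading 288.6°, groundspeed 152.3 kt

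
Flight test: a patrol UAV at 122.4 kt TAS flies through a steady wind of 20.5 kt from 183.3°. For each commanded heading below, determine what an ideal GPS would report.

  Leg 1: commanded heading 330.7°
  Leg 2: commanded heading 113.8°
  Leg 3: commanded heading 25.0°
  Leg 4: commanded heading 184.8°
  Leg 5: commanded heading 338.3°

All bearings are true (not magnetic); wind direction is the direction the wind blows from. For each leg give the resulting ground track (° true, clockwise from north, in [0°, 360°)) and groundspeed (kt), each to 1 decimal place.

Leg 1: heading 330.7°; drift +4.5° → track 335.2°, groundspeed 140.1 kt
Leg 2: heading 113.8°; drift -9.5° → track 104.3°, groundspeed 116.8 kt
Leg 3: heading 25.0°; drift -3.1° → track 21.9°, groundspeed 141.7 kt
Leg 4: heading 184.8°; drift +0.3° → track 185.1°, groundspeed 101.9 kt
Leg 5: heading 338.3°; drift +3.5° → track 341.8°, groundspeed 141.2 kt

Leg 1: track=335.2°, groundspeed=140.1 kt
Leg 2: track=104.3°, groundspeed=116.8 kt
Leg 3: track=21.9°, groundspeed=141.7 kt
Leg 4: track=185.1°, groundspeed=101.9 kt
Leg 5: track=341.8°, groundspeed=141.2 kt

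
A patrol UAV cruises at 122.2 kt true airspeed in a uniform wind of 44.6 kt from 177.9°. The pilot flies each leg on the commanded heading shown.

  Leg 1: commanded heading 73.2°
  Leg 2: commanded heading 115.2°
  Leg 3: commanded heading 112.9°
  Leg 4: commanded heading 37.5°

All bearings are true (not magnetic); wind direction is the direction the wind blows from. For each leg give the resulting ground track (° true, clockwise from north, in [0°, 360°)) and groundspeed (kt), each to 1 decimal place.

Leg 1: track=55.3°, groundspeed=140.3 kt
Leg 2: track=93.9°, groundspeed=109.2 kt
Leg 3: track=91.5°, groundspeed=111.0 kt
Leg 4: track=27.2°, groundspeed=159.1 kt

Leg 1: heading 73.2°; drift -17.9° → track 55.3°, groundspeed 140.3 kt
Leg 2: heading 115.2°; drift -21.3° → track 93.9°, groundspeed 109.2 kt
Leg 3: heading 112.9°; drift -21.4° → track 91.5°, groundspeed 111.0 kt
Leg 4: heading 37.5°; drift -10.3° → track 27.2°, groundspeed 159.1 kt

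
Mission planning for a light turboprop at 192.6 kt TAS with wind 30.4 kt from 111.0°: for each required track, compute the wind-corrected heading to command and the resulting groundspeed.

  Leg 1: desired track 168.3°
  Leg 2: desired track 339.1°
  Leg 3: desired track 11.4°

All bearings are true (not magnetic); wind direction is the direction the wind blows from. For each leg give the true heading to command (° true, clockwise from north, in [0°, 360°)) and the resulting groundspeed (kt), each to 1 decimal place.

Leg 1: desired track 168.3°; wind correction -7.6° → command heading 160.7°, groundspeed 174.5 kt
Leg 2: desired track 339.1°; wind correction +6.7° → command heading 345.8°, groundspeed 211.6 kt
Leg 3: desired track 11.4°; wind correction +9.0° → command heading 20.4°, groundspeed 195.3 kt

Leg 1: heading=160.7°, groundspeed=174.5 kt
Leg 2: heading=345.8°, groundspeed=211.6 kt
Leg 3: heading=20.4°, groundspeed=195.3 kt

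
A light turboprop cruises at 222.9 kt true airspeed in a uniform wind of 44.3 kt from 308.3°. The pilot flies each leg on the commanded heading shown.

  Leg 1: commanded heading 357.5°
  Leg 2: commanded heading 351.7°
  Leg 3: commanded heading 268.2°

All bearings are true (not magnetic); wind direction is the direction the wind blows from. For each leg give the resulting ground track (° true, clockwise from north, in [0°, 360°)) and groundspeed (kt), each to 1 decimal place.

Leg 1: track=7.3°, groundspeed=196.8 kt
Leg 2: track=0.8°, groundspeed=193.1 kt
Leg 3: track=259.6°, groundspeed=191.2 kt

Leg 1: heading 357.5°; drift +9.8° → track 7.3°, groundspeed 196.8 kt
Leg 2: heading 351.7°; drift +9.1° → track 0.8°, groundspeed 193.1 kt
Leg 3: heading 268.2°; drift -8.6° → track 259.6°, groundspeed 191.2 kt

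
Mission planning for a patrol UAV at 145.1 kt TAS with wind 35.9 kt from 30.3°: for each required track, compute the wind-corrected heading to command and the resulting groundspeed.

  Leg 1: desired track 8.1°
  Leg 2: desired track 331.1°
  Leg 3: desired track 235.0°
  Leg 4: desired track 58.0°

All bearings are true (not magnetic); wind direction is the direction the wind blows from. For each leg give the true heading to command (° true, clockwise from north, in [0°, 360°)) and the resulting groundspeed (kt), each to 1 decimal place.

Leg 1: desired track 8.1°; wind correction +5.4° → command heading 13.5°, groundspeed 111.2 kt
Leg 2: desired track 331.1°; wind correction +12.3° → command heading 343.4°, groundspeed 123.4 kt
Leg 3: desired track 235.0°; wind correction +5.9° → command heading 240.9°, groundspeed 176.9 kt
Leg 4: desired track 58.0°; wind correction -6.6° → command heading 51.4°, groundspeed 112.4 kt

Leg 1: heading=13.5°, groundspeed=111.2 kt
Leg 2: heading=343.4°, groundspeed=123.4 kt
Leg 3: heading=240.9°, groundspeed=176.9 kt
Leg 4: heading=51.4°, groundspeed=112.4 kt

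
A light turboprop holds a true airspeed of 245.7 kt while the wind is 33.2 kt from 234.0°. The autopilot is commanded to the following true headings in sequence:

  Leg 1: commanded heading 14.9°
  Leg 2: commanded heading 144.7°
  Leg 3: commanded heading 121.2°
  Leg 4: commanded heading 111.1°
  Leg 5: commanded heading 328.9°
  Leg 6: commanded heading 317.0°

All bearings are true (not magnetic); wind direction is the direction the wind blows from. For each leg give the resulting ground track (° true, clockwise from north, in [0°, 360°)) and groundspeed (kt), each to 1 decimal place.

Leg 1: heading 14.9°; drift +4.4° → track 19.3°, groundspeed 272.3 kt
Leg 2: heading 144.7°; drift -7.7° → track 137.0°, groundspeed 247.5 kt
Leg 3: heading 121.2°; drift -6.8° → track 114.4°, groundspeed 260.4 kt
Leg 4: heading 111.1°; drift -6.0° → track 105.1°, groundspeed 265.2 kt
Leg 5: heading 328.9°; drift +7.6° → track 336.5°, groundspeed 250.7 kt
Leg 6: heading 317.0°; drift +7.8° → track 324.8°, groundspeed 243.9 kt

Leg 1: track=19.3°, groundspeed=272.3 kt
Leg 2: track=137.0°, groundspeed=247.5 kt
Leg 3: track=114.4°, groundspeed=260.4 kt
Leg 4: track=105.1°, groundspeed=265.2 kt
Leg 5: track=336.5°, groundspeed=250.7 kt
Leg 6: track=324.8°, groundspeed=243.9 kt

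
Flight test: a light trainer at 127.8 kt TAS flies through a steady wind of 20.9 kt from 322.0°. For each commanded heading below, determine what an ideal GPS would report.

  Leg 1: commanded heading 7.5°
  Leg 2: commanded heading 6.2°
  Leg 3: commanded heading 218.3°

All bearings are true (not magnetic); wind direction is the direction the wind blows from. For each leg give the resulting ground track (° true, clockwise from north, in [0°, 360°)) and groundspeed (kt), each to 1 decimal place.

Leg 1: heading 7.5°; drift +7.5° → track 15.0°, groundspeed 114.1 kt
Leg 2: heading 6.2°; drift +7.4° → track 13.6°, groundspeed 113.8 kt
Leg 3: heading 218.3°; drift -8.7° → track 209.6°, groundspeed 134.3 kt

Leg 1: track=15.0°, groundspeed=114.1 kt
Leg 2: track=13.6°, groundspeed=113.8 kt
Leg 3: track=209.6°, groundspeed=134.3 kt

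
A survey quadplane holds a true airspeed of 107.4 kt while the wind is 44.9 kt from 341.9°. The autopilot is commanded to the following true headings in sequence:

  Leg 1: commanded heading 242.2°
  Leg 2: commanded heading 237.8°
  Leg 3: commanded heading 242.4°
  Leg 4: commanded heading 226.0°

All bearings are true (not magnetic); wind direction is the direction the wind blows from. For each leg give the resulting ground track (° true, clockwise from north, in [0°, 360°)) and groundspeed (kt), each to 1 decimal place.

Leg 1: track=221.1°, groundspeed=123.2 kt
Leg 2: track=217.6°, groundspeed=126.1 kt
Leg 3: track=221.3°, groundspeed=123.1 kt
Leg 4: track=208.4°, groundspeed=133.3 kt

Leg 1: heading 242.2°; drift -21.1° → track 221.1°, groundspeed 123.2 kt
Leg 2: heading 237.8°; drift -20.2° → track 217.6°, groundspeed 126.1 kt
Leg 3: heading 242.4°; drift -21.1° → track 221.3°, groundspeed 123.1 kt
Leg 4: heading 226.0°; drift -17.6° → track 208.4°, groundspeed 133.3 kt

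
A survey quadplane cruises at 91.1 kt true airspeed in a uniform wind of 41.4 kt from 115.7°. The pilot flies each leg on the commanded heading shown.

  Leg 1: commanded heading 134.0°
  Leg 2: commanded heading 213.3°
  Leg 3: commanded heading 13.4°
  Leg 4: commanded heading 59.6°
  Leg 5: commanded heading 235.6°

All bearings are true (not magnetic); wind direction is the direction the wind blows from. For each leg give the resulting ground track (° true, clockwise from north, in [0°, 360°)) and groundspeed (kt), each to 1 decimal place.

Leg 1: heading 134.0°; drift +14.1° → track 148.1°, groundspeed 53.4 kt
Leg 2: heading 213.3°; drift +23.0° → track 236.3°, groundspeed 104.9 kt
Leg 3: heading 13.4°; drift -22.0° → track 351.4°, groundspeed 107.8 kt
Leg 4: heading 59.6°; drift -26.8° → track 32.8°, groundspeed 76.2 kt
Leg 5: heading 235.6°; drift +17.8° → track 253.4°, groundspeed 117.4 kt

Leg 1: track=148.1°, groundspeed=53.4 kt
Leg 2: track=236.3°, groundspeed=104.9 kt
Leg 3: track=351.4°, groundspeed=107.8 kt
Leg 4: track=32.8°, groundspeed=76.2 kt
Leg 5: track=253.4°, groundspeed=117.4 kt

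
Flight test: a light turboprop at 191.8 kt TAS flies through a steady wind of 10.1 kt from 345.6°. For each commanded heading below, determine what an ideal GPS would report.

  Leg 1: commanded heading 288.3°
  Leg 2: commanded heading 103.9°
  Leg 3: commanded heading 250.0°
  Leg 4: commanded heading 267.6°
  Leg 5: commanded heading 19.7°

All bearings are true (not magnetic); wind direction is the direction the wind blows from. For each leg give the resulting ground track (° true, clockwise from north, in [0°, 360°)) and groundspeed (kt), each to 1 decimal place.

Leg 1: heading 288.3°; drift -2.6° → track 285.7°, groundspeed 186.5 kt
Leg 2: heading 103.9°; drift +2.6° → track 106.5°, groundspeed 196.8 kt
Leg 3: heading 250.0°; drift -3.0° → track 247.0°, groundspeed 193.0 kt
Leg 4: heading 267.6°; drift -3.0° → track 264.6°, groundspeed 190.0 kt
Leg 5: heading 19.7°; drift +1.8° → track 21.5°, groundspeed 183.5 kt

Leg 1: track=285.7°, groundspeed=186.5 kt
Leg 2: track=106.5°, groundspeed=196.8 kt
Leg 3: track=247.0°, groundspeed=193.0 kt
Leg 4: track=264.6°, groundspeed=190.0 kt
Leg 5: track=21.5°, groundspeed=183.5 kt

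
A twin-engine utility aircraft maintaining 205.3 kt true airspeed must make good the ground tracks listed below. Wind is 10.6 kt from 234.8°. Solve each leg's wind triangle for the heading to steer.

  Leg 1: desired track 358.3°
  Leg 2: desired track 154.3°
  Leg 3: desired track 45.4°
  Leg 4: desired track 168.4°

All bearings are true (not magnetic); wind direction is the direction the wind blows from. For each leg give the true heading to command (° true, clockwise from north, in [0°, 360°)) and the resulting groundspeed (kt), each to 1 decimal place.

Leg 1: desired track 358.3°; wind correction -2.5° → command heading 355.8°, groundspeed 211.0 kt
Leg 2: desired track 154.3°; wind correction +2.9° → command heading 157.2°, groundspeed 203.3 kt
Leg 3: desired track 45.4°; wind correction -0.5° → command heading 44.9°, groundspeed 215.8 kt
Leg 4: desired track 168.4°; wind correction +2.7° → command heading 171.1°, groundspeed 200.8 kt

Leg 1: heading=355.8°, groundspeed=211.0 kt
Leg 2: heading=157.2°, groundspeed=203.3 kt
Leg 3: heading=44.9°, groundspeed=215.8 kt
Leg 4: heading=171.1°, groundspeed=200.8 kt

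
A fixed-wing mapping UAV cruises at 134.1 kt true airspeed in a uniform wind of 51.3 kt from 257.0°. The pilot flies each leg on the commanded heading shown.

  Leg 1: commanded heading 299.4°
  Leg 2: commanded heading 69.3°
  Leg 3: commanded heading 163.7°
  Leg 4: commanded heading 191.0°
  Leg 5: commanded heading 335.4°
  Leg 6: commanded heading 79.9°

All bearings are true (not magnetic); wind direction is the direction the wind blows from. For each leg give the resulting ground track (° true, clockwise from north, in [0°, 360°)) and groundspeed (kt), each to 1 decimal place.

Leg 1: track=319.2°, groundspeed=102.2 kt
Leg 2: track=71.4°, groundspeed=185.1 kt
Leg 3: track=143.2°, groundspeed=146.3 kt
Leg 4: track=168.5°, groundspeed=122.5 kt
Leg 5: track=357.5°, groundspeed=133.6 kt
Leg 6: track=79.1°, groundspeed=185.4 kt

Leg 1: heading 299.4°; drift +19.8° → track 319.2°, groundspeed 102.2 kt
Leg 2: heading 69.3°; drift +2.1° → track 71.4°, groundspeed 185.1 kt
Leg 3: heading 163.7°; drift -20.5° → track 143.2°, groundspeed 146.3 kt
Leg 4: heading 191.0°; drift -22.5° → track 168.5°, groundspeed 122.5 kt
Leg 5: heading 335.4°; drift +22.1° → track 357.5°, groundspeed 133.6 kt
Leg 6: heading 79.9°; drift -0.8° → track 79.1°, groundspeed 185.4 kt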